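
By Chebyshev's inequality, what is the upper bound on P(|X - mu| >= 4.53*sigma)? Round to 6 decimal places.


P <= 1/k^2
k^2 = 4.53^2 = 20.5209
1/k^2 = 1 / 20.5209 ≈ 0.04873081

0.048731


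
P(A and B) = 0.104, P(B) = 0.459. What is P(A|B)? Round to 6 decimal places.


P(A|B) = P(A and B) / P(B) = 0.104 / 0.459 = 104/459 ≈ 0.22657952

0.226580


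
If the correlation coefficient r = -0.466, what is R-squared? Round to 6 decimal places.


R^2 = r^2 = (-0.466)^2 = 0.217156

0.217156


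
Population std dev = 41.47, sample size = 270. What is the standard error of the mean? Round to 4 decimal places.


SE = sigma / sqrt(n)
sqrt(270) ≈ 16.431677
SE = 41.47 / 16.431677 ≈ 2.523784

2.5238


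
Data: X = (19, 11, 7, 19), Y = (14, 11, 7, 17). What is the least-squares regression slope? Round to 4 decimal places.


b = sum((xi-xbar)(yi-ybar)) / sum((xi-xbar)^2)
n = 4, xbar = 56/4 = 14, ybar = 49/4 = 12.25
Sxy = sum((xi-xbar)(yi-ybar)) = 73
Sxx = sum((xi-xbar)^2) = 108
b = Sxy / Sxx = 73/108 ≈ 0.675926

0.6759


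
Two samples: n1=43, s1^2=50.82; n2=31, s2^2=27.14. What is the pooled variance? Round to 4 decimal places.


sp^2 = ((n1-1)*s1^2 + (n2-1)*s2^2)/(n1+n2-2)
(n1-1)*s1^2 = 42 * 50.82 = 2134.44
(n2-1)*s2^2 = 30 * 27.14 = 814.2
numerator = 2134.44 + 814.2 = 2948.64
n1+n2-2 = 72
sp^2 = 2948.64 / 72 = 6143/150 ≈ 40.953333

40.9533


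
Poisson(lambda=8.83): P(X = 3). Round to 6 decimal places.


P = e^(-lam) * lam^k / k!
e^(-8.83) ≈ 0.0001462782
lam^k = 8.83^3 = 688.465387
k! = 3! = 6
P = 0.0001462782 * 688.465387 / 6 ≈ 0.016785

0.016785


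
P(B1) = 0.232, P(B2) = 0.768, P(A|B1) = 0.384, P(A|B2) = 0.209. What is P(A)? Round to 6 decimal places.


P(A) = P(A|B1)*P(B1) + P(A|B2)*P(B2)
P(A|B1)*P(B1) = 0.384 * 0.232 = 0.089088
P(A|B2)*P(B2) = 0.209 * 0.768 = 0.160512
P(A) = 0.089088 + 0.160512 = 0.2496

0.249600


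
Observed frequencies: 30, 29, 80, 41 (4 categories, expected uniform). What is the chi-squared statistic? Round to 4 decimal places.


chi2 = sum((O-E)^2/E), E = total/4
total = 180, E = 180/4 = 45
(30 - 45)^2 / 45 = 225 / 45 = 5
(29 - 45)^2 / 45 = 256 / 45 = 256/45 ≈ 5.688889
(80 - 45)^2 / 45 = 1225 / 45 = 245/9 ≈ 27.222222
(41 - 45)^2 / 45 = 16 / 45 = 16/45 ≈ 0.355556
chi2 = 574/15 ≈ 38.266667

38.2667


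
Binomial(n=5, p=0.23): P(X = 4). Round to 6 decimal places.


P = C(n,k) * p^k * (1-p)^(n-k)
C(5,4) = 5
p^k = 0.23^4 = 0.00279841
(1-p)^(n-k) = 0.77^1 = 0.77
P = 5 * 0.00279841 * 0.77 ≈ 0.010774

0.010774


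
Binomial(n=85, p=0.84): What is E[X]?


E[X] = n*p = 85 * 0.84 = 71.4

71.4


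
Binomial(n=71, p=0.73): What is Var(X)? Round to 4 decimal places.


Var = n*p*(1-p) = 71 * 0.73 * 0.27 = 13.9941

13.9941


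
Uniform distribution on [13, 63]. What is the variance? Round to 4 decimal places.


Var = (b-a)^2 / 12
(b-a)^2 = (63 - 13)^2 = 2500
Var = 2500/12 ≈ 208.333333

208.3333


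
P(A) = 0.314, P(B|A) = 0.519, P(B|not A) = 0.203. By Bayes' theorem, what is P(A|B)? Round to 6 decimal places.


P(A|B) = P(B|A)*P(A) / P(B), P(B) = P(B|A)*P(A) + P(B|not A)*P(not A)
P(B|A)*P(A) = 0.519 * 0.314 = 0.162966
P(B|not A)*P(not A) = 0.203 * 0.686 = 0.139258
P(B) = 0.162966 + 0.139258 = 0.302224
P(A|B) = 0.162966 / 0.302224 ≈ 0.53922256

0.539223


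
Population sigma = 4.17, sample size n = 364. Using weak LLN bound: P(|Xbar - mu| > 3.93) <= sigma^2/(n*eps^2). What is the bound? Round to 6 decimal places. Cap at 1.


bound = min(1, sigma^2/(n*eps^2))
sigma^2 = 4.17^2 = 17.3889
n*eps^2 = 364 * 3.93^2 = 364 * 15.4449 = 5621.9436
sigma^2/(n*eps^2) = 17.3889 / 5621.9436 ≈ 0.00309304

0.003093


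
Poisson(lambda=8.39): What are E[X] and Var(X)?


E[X] = Var(X) = lambda = 8.39

8.39, 8.39


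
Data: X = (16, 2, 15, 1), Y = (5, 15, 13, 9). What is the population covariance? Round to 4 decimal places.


Cov = (1/n)*sum((xi-xbar)(yi-ybar))
n = 4, xbar = 34/4 = 8.5, ybar = 42/4 = 10.5
sum((xi-xbar)(yi-ybar)) = -43
Cov = -43 / 4 = -10.75

-10.7500


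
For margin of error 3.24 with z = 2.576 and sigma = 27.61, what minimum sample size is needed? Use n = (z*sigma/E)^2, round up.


z*sigma/E = 2.576 * 27.61 / 3.24 ≈ 21.951654
(z*sigma/E)^2 ≈ 481.875127
round up: n = 482

482


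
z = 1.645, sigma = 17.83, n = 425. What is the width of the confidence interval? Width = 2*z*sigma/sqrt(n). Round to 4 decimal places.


width = 2*z*sigma/sqrt(n)
2*z*sigma = 2 * 1.645 * 17.83 = 58.6607
sqrt(425) ≈ 20.615528
width = 58.6607 / 20.615528 ≈ 2.845462

2.8455


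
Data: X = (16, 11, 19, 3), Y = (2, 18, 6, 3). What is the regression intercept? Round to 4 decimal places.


a = ybar - b*xbar, where b = sum((xi-xbar)(yi-ybar)) / sum((xi-xbar)^2)
n = 4, xbar = 49/4 = 12.25, ybar = 29/4 = 7.25
Sxy = sum((xi-xbar)(yi-ybar)) = -2.25
Sxx = sum((xi-xbar)^2) = 146.75
b = Sxy / Sxx = -9/587 ≈ -0.015332
a = 7.25 - (-0.015332) * 12.25 = 4366/587 ≈ 7.437819

7.4378


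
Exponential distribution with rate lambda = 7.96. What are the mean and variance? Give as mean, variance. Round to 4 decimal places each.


mean = 1/lam, var = 1/lam^2
mean = 1 / 7.96 = 25/199 ≈ 0.125628
lam^2 = 7.96^2 = 63.3616
var = 1 / 63.3616 ≈ 0.015782

0.1256, 0.0158


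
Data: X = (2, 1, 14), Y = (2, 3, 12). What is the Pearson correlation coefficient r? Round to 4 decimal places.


r = sum((xi-xbar)(yi-ybar)) / sqrt(sum((xi-xbar)^2) * sum((yi-ybar)^2))
n = 3, xbar = 17/3 ≈ 5.666667, ybar = 17/3 ≈ 5.666667
Sxy = sum((xi-xbar)(yi-ybar)) = 236/3 ≈ 78.666667
Sxx = sum((xi-xbar)^2) = 314/3 ≈ 104.666667
Syy = sum((yi-ybar)^2) = 182/3 ≈ 60.666667
sqrt(Sxx*Syy) ≈ 79.685493
r = Sxy / sqrt(Sxx*Syy) = 78.666667 / 79.685493 ≈ 0.987214

0.9872


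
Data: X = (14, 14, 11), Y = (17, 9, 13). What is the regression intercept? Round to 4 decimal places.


a = ybar - b*xbar, where b = sum((xi-xbar)(yi-ybar)) / sum((xi-xbar)^2)
n = 3, xbar = 39/3 = 13, ybar = 39/3 = 13
Sxy = sum((xi-xbar)(yi-ybar)) = 0
Sxx = sum((xi-xbar)^2) = 6
b = Sxy / Sxx = 0
a = 13 - 0 * 13 = 13

13.0000


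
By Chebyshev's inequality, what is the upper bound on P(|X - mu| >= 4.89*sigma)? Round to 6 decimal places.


P <= 1/k^2
k^2 = 4.89^2 = 23.9121
1/k^2 = 1 / 23.9121 ≈ 0.04181983

0.041820


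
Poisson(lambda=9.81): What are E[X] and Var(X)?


E[X] = Var(X) = lambda = 9.81

9.81, 9.81


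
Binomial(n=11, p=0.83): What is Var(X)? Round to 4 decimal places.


Var = n*p*(1-p) = 11 * 0.83 * 0.17 = 1.5521

1.5521


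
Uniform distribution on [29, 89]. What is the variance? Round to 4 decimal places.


Var = (b-a)^2 / 12
(b-a)^2 = (89 - 29)^2 = 3600
Var = 3600/12 = 300

300.0000


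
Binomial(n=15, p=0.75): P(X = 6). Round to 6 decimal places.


P = C(n,k) * p^k * (1-p)^(n-k)
C(15,6) = 5005
p^k = 0.75^6 = 729/4096 ≈ 0.1779785
(1-p)^(n-k) = 0.25^9 ≈ 0.000003814697
P = 5005 * 0.1779785 * 0.000003814697 ≈ 0.003398

0.003398


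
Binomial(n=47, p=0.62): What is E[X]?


E[X] = n*p = 47 * 0.62 = 29.14

29.14


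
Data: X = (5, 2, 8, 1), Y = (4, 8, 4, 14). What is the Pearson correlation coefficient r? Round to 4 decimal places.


r = sum((xi-xbar)(yi-ybar)) / sqrt(sum((xi-xbar)^2) * sum((yi-ybar)^2))
n = 4, xbar = 16/4 = 4, ybar = 30/4 = 7.5
Sxy = sum((xi-xbar)(yi-ybar)) = -38
Sxx = sum((xi-xbar)^2) = 30
Syy = sum((yi-ybar)^2) = 67
sqrt(Sxx*Syy) ≈ 44.833024
r = Sxy / sqrt(Sxx*Syy) = -38 / 44.833024 ≈ -0.847589

-0.8476


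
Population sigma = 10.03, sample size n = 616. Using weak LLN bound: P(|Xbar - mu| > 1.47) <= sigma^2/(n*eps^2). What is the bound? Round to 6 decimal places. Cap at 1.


bound = min(1, sigma^2/(n*eps^2))
sigma^2 = 10.03^2 = 100.6009
n*eps^2 = 616 * 1.47^2 = 616 * 2.1609 = 1331.1144
sigma^2/(n*eps^2) = 100.6009 / 1331.1144 ≈ 0.07557645

0.075576


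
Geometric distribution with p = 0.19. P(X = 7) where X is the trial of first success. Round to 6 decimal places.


P = (1-p)^(k-1) * p
(1-p)^(k-1) = 0.81^6 ≈ 0.2824295
P = 0.2824295 * 0.19 ≈ 0.05366161

0.053662


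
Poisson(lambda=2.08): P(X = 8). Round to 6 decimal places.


P = e^(-lam) * lam^k / k!
e^(-2.08) ≈ 0.1249302
lam^k = 2.08^8 ≈ 350.353677
k! = 8! = 40320
P = 0.1249302 * 350.353677 / 40320 ≈ 0.001086

0.001086


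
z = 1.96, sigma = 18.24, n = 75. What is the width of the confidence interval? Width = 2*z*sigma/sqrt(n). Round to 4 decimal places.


width = 2*z*sigma/sqrt(n)
2*z*sigma = 2 * 1.96 * 18.24 = 71.5008
sqrt(75) ≈ 8.660254
width = 71.5008 / 8.660254 ≈ 8.256201

8.2562


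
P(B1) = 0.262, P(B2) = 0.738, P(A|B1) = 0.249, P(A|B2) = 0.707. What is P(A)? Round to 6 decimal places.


P(A) = P(A|B1)*P(B1) + P(A|B2)*P(B2)
P(A|B1)*P(B1) = 0.249 * 0.262 = 0.065238
P(A|B2)*P(B2) = 0.707 * 0.738 = 0.521766
P(A) = 0.065238 + 0.521766 = 0.587004

0.587004


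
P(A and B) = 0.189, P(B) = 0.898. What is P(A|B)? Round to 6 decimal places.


P(A|B) = P(A and B) / P(B) = 0.189 / 0.898 = 189/898 ≈ 0.21046771

0.210468


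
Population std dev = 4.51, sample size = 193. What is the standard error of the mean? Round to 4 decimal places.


SE = sigma / sqrt(n)
sqrt(193) ≈ 13.892444
SE = 4.51 / 13.892444 ≈ 0.324637

0.3246


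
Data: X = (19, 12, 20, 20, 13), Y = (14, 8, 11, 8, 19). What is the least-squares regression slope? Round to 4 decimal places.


b = sum((xi-xbar)(yi-ybar)) / sum((xi-xbar)^2)
n = 5, xbar = 84/5 = 16.8, ybar = 60/5 = 12
Sxy = sum((xi-xbar)(yi-ybar)) = -19
Sxx = sum((xi-xbar)^2) = 62.8
b = Sxy / Sxx = -95/314 ≈ -0.302548

-0.3025


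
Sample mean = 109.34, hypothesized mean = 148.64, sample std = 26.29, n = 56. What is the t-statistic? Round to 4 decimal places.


t = (xbar - mu0) / (s/sqrt(n))
xbar - mu0 = 109.34 - 148.64 = -39.3
sqrt(56) ≈ 7.48331477
s/sqrt(n) = 26.29 / 7.48331477 ≈ 3.51314902
t = -39.3 / 3.51314902 ≈ -11.186545

-11.1865


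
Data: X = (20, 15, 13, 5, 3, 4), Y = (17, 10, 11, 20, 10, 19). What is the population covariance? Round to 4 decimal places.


Cov = (1/n)*sum((xi-xbar)(yi-ybar))
n = 6, xbar = 60/6 = 10, ybar = 87/6 = 14.5
sum((xi-xbar)(yi-ybar)) = -31
Cov = -31 / 6 = -31/6 ≈ -5.166667

-5.1667


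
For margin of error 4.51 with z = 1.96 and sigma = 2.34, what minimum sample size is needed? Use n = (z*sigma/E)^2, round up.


z*sigma/E = 1.96 * 2.34 / 4.51 ≈ 1.016940
(z*sigma/E)^2 ≈ 1.034167
round up: n = 2

2


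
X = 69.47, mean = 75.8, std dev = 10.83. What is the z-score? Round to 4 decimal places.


z = (X - mu) / sigma
X - mu = 69.47 - 75.8 = -6.33
z = -6.33 / 10.83 = -211/361 ≈ -0.584488

-0.5845


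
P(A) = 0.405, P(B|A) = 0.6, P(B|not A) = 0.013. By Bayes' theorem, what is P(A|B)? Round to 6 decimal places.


P(A|B) = P(B|A)*P(A) / P(B), P(B) = P(B|A)*P(A) + P(B|not A)*P(not A)
P(B|A)*P(A) = 0.6 * 0.405 = 0.243
P(B|not A)*P(not A) = 0.013 * 0.595 = 0.007735
P(B) = 0.243 + 0.007735 = 0.250735
P(A|B) = 0.243 / 0.250735 ≈ 0.96915070

0.969151


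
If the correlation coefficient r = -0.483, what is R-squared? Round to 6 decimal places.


R^2 = r^2 = (-0.483)^2 = 0.233289

0.233289


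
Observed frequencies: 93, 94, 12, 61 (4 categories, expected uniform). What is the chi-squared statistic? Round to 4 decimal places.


chi2 = sum((O-E)^2/E), E = total/4
total = 260, E = 260/4 = 65
(93 - 65)^2 / 65 = 784 / 65 = 784/65 ≈ 12.061538
(94 - 65)^2 / 65 = 841 / 65 = 841/65 ≈ 12.938462
(12 - 65)^2 / 65 = 2809 / 65 = 2809/65 ≈ 43.215385
(61 - 65)^2 / 65 = 16 / 65 = 16/65 ≈ 0.246154
chi2 = 890/13 ≈ 68.461538

68.4615


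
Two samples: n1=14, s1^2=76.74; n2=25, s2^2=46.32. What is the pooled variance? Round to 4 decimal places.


sp^2 = ((n1-1)*s1^2 + (n2-1)*s2^2)/(n1+n2-2)
(n1-1)*s1^2 = 13 * 76.74 = 997.62
(n2-1)*s2^2 = 24 * 46.32 = 1111.68
numerator = 997.62 + 1111.68 = 2109.3
n1+n2-2 = 37
sp^2 = 2109.3 / 37 = 21093/370 ≈ 57.008108

57.0081


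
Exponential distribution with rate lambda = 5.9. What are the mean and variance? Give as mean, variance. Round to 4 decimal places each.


mean = 1/lam, var = 1/lam^2
mean = 1 / 5.9 = 10/59 ≈ 0.169492
lam^2 = 5.9^2 = 34.81
var = 1 / 34.81 = 100/3481 ≈ 0.028727

0.1695, 0.0287


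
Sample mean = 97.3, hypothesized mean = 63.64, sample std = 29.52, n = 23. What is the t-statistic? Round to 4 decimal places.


t = (xbar - mu0) / (s/sqrt(n))
xbar - mu0 = 97.3 - 63.64 = 33.66
sqrt(23) ≈ 4.79583152
s/sqrt(n) = 29.52 / 4.79583152 ≈ 6.15534550
t = 33.66 / 6.15534550 ≈ 5.468418

5.4684


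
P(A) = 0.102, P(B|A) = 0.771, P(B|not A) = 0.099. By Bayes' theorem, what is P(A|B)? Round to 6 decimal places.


P(A|B) = P(B|A)*P(A) / P(B), P(B) = P(B|A)*P(A) + P(B|not A)*P(not A)
P(B|A)*P(A) = 0.771 * 0.102 = 0.078642
P(B|not A)*P(not A) = 0.099 * 0.898 = 0.088902
P(B) = 0.078642 + 0.088902 = 0.167544
P(A|B) = 0.078642 / 0.167544 = 4369/9308 ≈ 0.46938118

0.469381


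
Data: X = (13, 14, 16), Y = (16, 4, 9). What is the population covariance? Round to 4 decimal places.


Cov = (1/n)*sum((xi-xbar)(yi-ybar))
n = 3, xbar = 43/3 ≈ 14.333333, ybar = 29/3 ≈ 9.666667
sum((xi-xbar)(yi-ybar)) = -23/3 ≈ -7.666667
Cov = -7.666667 / 3 = -23/9 ≈ -2.555556

-2.5556


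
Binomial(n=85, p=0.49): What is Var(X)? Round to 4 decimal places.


Var = n*p*(1-p) = 85 * 0.49 * 0.51 = 21.2415

21.2415


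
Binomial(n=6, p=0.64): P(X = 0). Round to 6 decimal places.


P = C(n,k) * p^k * (1-p)^(n-k)
C(6,0) = 1
p^k = 0.64^0 = 1
(1-p)^(n-k) = 0.36^6 ≈ 0.002176782
P = 1 * 1 * 0.002176782 ≈ 0.002177

0.002177


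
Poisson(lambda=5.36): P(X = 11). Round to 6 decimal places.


P = e^(-lam) * lam^k / k!
e^(-5.36) ≈ 0.004700906
lam^k = 5.36^11 ≈ 104908985.336594
k! = 11! = 39916800
P = 0.004700906 * 104908985.336594 / 39916800 ≈ 0.012355

0.012355


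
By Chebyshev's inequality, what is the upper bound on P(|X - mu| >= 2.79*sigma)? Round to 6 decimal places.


P <= 1/k^2
k^2 = 2.79^2 = 7.7841
1/k^2 = 1 / 7.7841 ≈ 0.12846700

0.128467


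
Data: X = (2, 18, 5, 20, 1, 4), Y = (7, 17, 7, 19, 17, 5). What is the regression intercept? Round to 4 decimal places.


a = ybar - b*xbar, where b = sum((xi-xbar)(yi-ybar)) / sum((xi-xbar)^2)
n = 6, xbar = 50/6 = 25/3 ≈ 8.333333, ybar = 72/6 = 12
Sxy = sum((xi-xbar)(yi-ybar)) = 172
Sxx = sum((xi-xbar)^2) = 1060/3 ≈ 353.333333
b = Sxy / Sxx = 129/265 ≈ 0.486792
a = 12 - 0.486792 * 8.333333 = 421/53 ≈ 7.943396

7.9434


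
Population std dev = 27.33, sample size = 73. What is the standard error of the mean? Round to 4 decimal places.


SE = sigma / sqrt(n)
sqrt(73) ≈ 8.544004
SE = 27.33 / 8.544004 ≈ 3.198735

3.1987


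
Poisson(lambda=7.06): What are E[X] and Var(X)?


E[X] = Var(X) = lambda = 7.06

7.06, 7.06


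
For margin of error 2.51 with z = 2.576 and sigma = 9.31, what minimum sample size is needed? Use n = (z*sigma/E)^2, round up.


z*sigma/E = 2.576 * 9.31 / 2.51 ≈ 9.554805
(z*sigma/E)^2 ≈ 91.294294
round up: n = 92

92


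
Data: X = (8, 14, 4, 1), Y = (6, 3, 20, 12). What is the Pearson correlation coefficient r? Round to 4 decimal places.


r = sum((xi-xbar)(yi-ybar)) / sqrt(sum((xi-xbar)^2) * sum((yi-ybar)^2))
n = 4, xbar = 27/4 = 6.75, ybar = 41/4 = 10.25
Sxy = sum((xi-xbar)(yi-ybar)) = -94.75
Sxx = sum((xi-xbar)^2) = 94.75
Syy = sum((yi-ybar)^2) = 168.75
sqrt(Sxx*Syy) ≈ 126.447865
r = Sxy / sqrt(Sxx*Syy) = -94.75 / 126.447865 ≈ -0.749321

-0.7493


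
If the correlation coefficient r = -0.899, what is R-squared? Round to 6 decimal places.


R^2 = r^2 = (-0.899)^2 = 0.808201

0.808201


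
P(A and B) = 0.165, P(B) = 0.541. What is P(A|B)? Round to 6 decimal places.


P(A|B) = P(A and B) / P(B) = 0.165 / 0.541 = 165/541 ≈ 0.30499076

0.304991


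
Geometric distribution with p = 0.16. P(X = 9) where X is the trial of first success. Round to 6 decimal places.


P = (1-p)^(k-1) * p
(1-p)^(k-1) = 0.84^8 ≈ 0.2478759
P = 0.2478759 * 0.16 ≈ 0.03966014

0.039660


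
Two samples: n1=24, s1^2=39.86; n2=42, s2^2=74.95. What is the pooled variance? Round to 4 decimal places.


sp^2 = ((n1-1)*s1^2 + (n2-1)*s2^2)/(n1+n2-2)
(n1-1)*s1^2 = 23 * 39.86 = 916.78
(n2-1)*s2^2 = 41 * 74.95 = 3072.95
numerator = 916.78 + 3072.95 = 3989.73
n1+n2-2 = 64
sp^2 = 3989.73 / 64 = 398973/6400 ≈ 62.339531

62.3395


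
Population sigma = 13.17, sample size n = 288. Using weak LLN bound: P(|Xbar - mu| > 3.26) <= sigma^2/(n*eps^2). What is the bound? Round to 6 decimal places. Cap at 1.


bound = min(1, sigma^2/(n*eps^2))
sigma^2 = 13.17^2 = 173.4489
n*eps^2 = 288 * 3.26^2 = 288 * 10.6276 = 3060.7488
sigma^2/(n*eps^2) = 173.4489 / 3060.7488 ≈ 0.05666878

0.056669


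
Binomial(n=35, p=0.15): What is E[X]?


E[X] = n*p = 35 * 0.15 = 5.25

5.25


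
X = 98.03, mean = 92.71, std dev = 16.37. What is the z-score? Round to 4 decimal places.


z = (X - mu) / sigma
X - mu = 98.03 - 92.71 = 5.32
z = 5.32 / 16.37 = 532/1637 ≈ 0.324985

0.3250


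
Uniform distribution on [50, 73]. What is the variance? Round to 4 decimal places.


Var = (b-a)^2 / 12
(b-a)^2 = (73 - 50)^2 = 529
Var = 529/12 ≈ 44.083333

44.0833


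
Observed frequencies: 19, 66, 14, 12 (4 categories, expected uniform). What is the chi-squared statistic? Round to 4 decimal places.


chi2 = sum((O-E)^2/E), E = total/4
total = 111, E = 111/4 = 27.75
(19 - 27.75)^2 / 27.75 = 76.5625 / 27.75 = 1225/444 ≈ 2.759009
(66 - 27.75)^2 / 27.75 = 1463.0625 / 27.75 = 7803/148 ≈ 52.722973
(14 - 27.75)^2 / 27.75 = 189.0625 / 27.75 = 3025/444 ≈ 6.813063
(12 - 27.75)^2 / 27.75 = 248.0625 / 27.75 = 1323/148 ≈ 8.939189
chi2 = 7907/111 ≈ 71.234234

71.2342


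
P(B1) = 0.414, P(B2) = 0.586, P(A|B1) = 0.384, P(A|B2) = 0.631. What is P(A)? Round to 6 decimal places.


P(A) = P(A|B1)*P(B1) + P(A|B2)*P(B2)
P(A|B1)*P(B1) = 0.384 * 0.414 = 0.158976
P(A|B2)*P(B2) = 0.631 * 0.586 = 0.369766
P(A) = 0.158976 + 0.369766 = 0.528742

0.528742


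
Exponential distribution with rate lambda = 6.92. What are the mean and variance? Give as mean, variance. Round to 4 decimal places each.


mean = 1/lam, var = 1/lam^2
mean = 1 / 6.92 = 25/173 ≈ 0.144509
lam^2 = 6.92^2 = 47.8864
var = 1 / 47.8864 ≈ 0.020883

0.1445, 0.0209


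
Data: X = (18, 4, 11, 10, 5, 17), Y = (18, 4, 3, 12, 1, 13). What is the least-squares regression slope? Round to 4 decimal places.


b = sum((xi-xbar)(yi-ybar)) / sum((xi-xbar)^2)
n = 6, xbar = 65/6 ≈ 10.833333, ybar = 51/6 = 8.5
Sxy = sum((xi-xbar)(yi-ybar)) = 166.5
Sxx = sum((xi-xbar)^2) = 1025/6 ≈ 170.833333
b = Sxy / Sxx = 999/1025 ≈ 0.974634

0.9746


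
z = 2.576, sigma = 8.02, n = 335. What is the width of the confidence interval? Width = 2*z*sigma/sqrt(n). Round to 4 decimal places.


width = 2*z*sigma/sqrt(n)
2*z*sigma = 2 * 2.576 * 8.02 = 41.31904
sqrt(335) ≈ 18.303005
width = 41.31904 / 18.303005 ≈ 2.257500

2.2575


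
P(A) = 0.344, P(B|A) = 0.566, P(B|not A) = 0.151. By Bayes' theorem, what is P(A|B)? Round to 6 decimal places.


P(A|B) = P(B|A)*P(A) / P(B), P(B) = P(B|A)*P(A) + P(B|not A)*P(not A)
P(B|A)*P(A) = 0.566 * 0.344 = 0.194704
P(B|not A)*P(not A) = 0.151 * 0.656 = 0.099056
P(B) = 0.194704 + 0.099056 = 0.29376
P(A|B) = 0.194704 / 0.29376 ≈ 0.66279956

0.662800


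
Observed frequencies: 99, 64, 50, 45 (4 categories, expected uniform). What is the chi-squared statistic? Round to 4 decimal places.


chi2 = sum((O-E)^2/E), E = total/4
total = 258, E = 258/4 = 64.5
(99 - 64.5)^2 / 64.5 = 1190.25 / 64.5 = 1587/86 ≈ 18.453488
(64 - 64.5)^2 / 64.5 = 0.25 / 64.5 = 1/258 ≈ 0.003876
(50 - 64.5)^2 / 64.5 = 210.25 / 64.5 = 841/258 ≈ 3.259690
(45 - 64.5)^2 / 64.5 = 380.25 / 64.5 = 507/86 ≈ 5.895349
chi2 = 3562/129 ≈ 27.612403

27.6124


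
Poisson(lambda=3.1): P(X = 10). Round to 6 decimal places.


P = e^(-lam) * lam^k / k!
e^(-3.1) ≈ 0.04504920
lam^k = 3.1^10 ≈ 81962.828698
k! = 10! = 3628800
P = 0.04504920 * 81962.828698 / 3628800 ≈ 0.001018

0.001018


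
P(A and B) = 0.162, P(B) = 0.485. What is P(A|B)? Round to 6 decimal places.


P(A|B) = P(A and B) / P(B) = 0.162 / 0.485 = 162/485 ≈ 0.33402062

0.334021


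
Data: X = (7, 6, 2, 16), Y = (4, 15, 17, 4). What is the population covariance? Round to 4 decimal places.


Cov = (1/n)*sum((xi-xbar)(yi-ybar))
n = 4, xbar = 31/4 = 7.75, ybar = 40/4 = 10
sum((xi-xbar)(yi-ybar)) = -94
Cov = -94 / 4 = -23.5

-23.5000


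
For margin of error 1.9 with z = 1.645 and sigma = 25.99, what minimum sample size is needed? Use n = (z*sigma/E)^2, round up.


z*sigma/E = 1.645 * 25.99 / 1.9 ≈ 22.501868
(z*sigma/E)^2 ≈ 506.334082
round up: n = 507

507


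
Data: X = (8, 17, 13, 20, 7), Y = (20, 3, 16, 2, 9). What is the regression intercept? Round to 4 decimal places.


a = ybar - b*xbar, where b = sum((xi-xbar)(yi-ybar)) / sum((xi-xbar)^2)
n = 5, xbar = 65/5 = 13, ybar = 50/5 = 10
Sxy = sum((xi-xbar)(yi-ybar)) = -128
Sxx = sum((xi-xbar)^2) = 126
b = Sxy / Sxx = -64/63 ≈ -1.015873
a = 10 - (-1.015873) * 13 = 1462/63 ≈ 23.206349

23.2063


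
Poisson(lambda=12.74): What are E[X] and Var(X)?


E[X] = Var(X) = lambda = 12.74

12.74, 12.74


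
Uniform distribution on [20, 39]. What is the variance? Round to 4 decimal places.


Var = (b-a)^2 / 12
(b-a)^2 = (39 - 20)^2 = 361
Var = 361/12 ≈ 30.083333

30.0833


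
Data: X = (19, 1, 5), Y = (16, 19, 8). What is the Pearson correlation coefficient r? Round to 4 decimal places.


r = sum((xi-xbar)(yi-ybar)) / sqrt(sum((xi-xbar)^2) * sum((yi-ybar)^2))
n = 3, xbar = 25/3 ≈ 8.333333, ybar = 43/3 ≈ 14.333333
Sxy = sum((xi-xbar)(yi-ybar)) = 14/3 ≈ 4.666667
Sxx = sum((xi-xbar)^2) = 536/3 ≈ 178.666667
Syy = sum((yi-ybar)^2) = 194/3 ≈ 64.666667
sqrt(Sxx*Syy) ≈ 107.488501
r = Sxy / sqrt(Sxx*Syy) = 4.666667 / 107.488501 ≈ 0.043415

0.0434


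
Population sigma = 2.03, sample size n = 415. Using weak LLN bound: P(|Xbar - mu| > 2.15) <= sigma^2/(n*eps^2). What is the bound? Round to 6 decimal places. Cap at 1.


bound = min(1, sigma^2/(n*eps^2))
sigma^2 = 2.03^2 = 4.1209
n*eps^2 = 415 * 2.15^2 = 415 * 4.6225 = 1918.3375
sigma^2/(n*eps^2) = 4.1209 / 1918.3375 ≈ 0.00214816

0.002148


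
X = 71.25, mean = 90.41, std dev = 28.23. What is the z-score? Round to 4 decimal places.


z = (X - mu) / sigma
X - mu = 71.25 - 90.41 = -19.16
z = -19.16 / 28.23 = -1916/2823 ≈ -0.678711

-0.6787


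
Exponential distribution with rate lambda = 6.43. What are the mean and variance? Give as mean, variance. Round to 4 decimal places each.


mean = 1/lam, var = 1/lam^2
mean = 1 / 6.43 = 100/643 ≈ 0.155521
lam^2 = 6.43^2 = 41.3449
var = 1 / 41.3449 ≈ 0.024187

0.1555, 0.0242


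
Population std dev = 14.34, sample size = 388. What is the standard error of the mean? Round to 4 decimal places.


SE = sigma / sqrt(n)
sqrt(388) ≈ 19.697716
SE = 14.34 / 19.697716 ≈ 0.728003

0.7280


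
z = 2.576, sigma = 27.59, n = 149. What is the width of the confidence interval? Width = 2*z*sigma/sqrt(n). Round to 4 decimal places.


width = 2*z*sigma/sqrt(n)
2*z*sigma = 2 * 2.576 * 27.59 = 142.14368
sqrt(149) ≈ 12.206556
width = 142.14368 / 12.206556 ≈ 11.644864

11.6449


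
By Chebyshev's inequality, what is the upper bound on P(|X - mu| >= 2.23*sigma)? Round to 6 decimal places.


P <= 1/k^2
k^2 = 2.23^2 = 4.9729
1/k^2 = 1 / 4.9729 ≈ 0.20108991

0.201090


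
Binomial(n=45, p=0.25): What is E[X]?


E[X] = n*p = 45 * 0.25 = 11.25

11.25


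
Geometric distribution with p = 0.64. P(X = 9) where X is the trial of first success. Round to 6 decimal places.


P = (1-p)^(k-1) * p
(1-p)^(k-1) = 0.36^8 ≈ 0.0002821110
P = 0.0002821110 * 0.64 ≈ 0.0001805510

0.000181


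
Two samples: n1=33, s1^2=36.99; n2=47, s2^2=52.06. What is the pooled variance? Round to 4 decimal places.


sp^2 = ((n1-1)*s1^2 + (n2-1)*s2^2)/(n1+n2-2)
(n1-1)*s1^2 = 32 * 36.99 = 1183.68
(n2-1)*s2^2 = 46 * 52.06 = 2394.76
numerator = 1183.68 + 2394.76 = 3578.44
n1+n2-2 = 78
sp^2 = 3578.44 / 78 = 89461/1950 ≈ 45.877436

45.8774


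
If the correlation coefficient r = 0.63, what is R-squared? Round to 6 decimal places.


R^2 = r^2 = (0.63)^2 = 0.3969

0.396900


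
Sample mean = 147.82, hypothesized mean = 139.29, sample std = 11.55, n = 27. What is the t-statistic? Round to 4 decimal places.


t = (xbar - mu0) / (s/sqrt(n))
xbar - mu0 = 147.82 - 139.29 = 8.53
sqrt(27) ≈ 5.19615242
s/sqrt(n) = 11.55 / 5.19615242 ≈ 2.22279854
t = 8.53 / 2.22279854 ≈ 3.837505

3.8375


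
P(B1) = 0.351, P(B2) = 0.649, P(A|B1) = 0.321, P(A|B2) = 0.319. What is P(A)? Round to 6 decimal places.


P(A) = P(A|B1)*P(B1) + P(A|B2)*P(B2)
P(A|B1)*P(B1) = 0.321 * 0.351 = 0.112671
P(A|B2)*P(B2) = 0.319 * 0.649 = 0.207031
P(A) = 0.112671 + 0.207031 = 0.319702

0.319702


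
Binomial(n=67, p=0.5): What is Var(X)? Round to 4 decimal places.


Var = n*p*(1-p) = 67 * 0.5 * 0.5 = 16.75

16.7500


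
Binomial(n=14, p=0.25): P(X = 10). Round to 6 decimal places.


P = C(n,k) * p^k * (1-p)^(n-k)
C(14,10) = 1001
p^k = 0.25^10 ≈ 0.0000009536743
(1-p)^(n-k) = 0.75^4 = 81/256 ≈ 0.3164063
P = 1001 * 0.0000009536743 * 0.3164063 ≈ 0.000302

0.000302


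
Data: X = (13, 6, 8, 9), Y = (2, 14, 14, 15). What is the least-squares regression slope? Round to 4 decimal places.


b = sum((xi-xbar)(yi-ybar)) / sum((xi-xbar)^2)
n = 4, xbar = 36/4 = 9, ybar = 45/4 = 11.25
Sxy = sum((xi-xbar)(yi-ybar)) = -48
Sxx = sum((xi-xbar)^2) = 26
b = Sxy / Sxx = -24/13 ≈ -1.846154

-1.8462


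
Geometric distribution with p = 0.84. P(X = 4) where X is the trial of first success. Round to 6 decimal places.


P = (1-p)^(k-1) * p
(1-p)^(k-1) = 0.16^3 = 0.004096
P = 0.004096 * 0.84 = 0.00344064

0.003441


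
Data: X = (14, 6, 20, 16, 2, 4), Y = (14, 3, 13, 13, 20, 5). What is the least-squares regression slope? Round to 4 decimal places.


b = sum((xi-xbar)(yi-ybar)) / sum((xi-xbar)^2)
n = 6, xbar = 62/6 = 31/3 ≈ 10.333333, ybar = 68/6 = 34/3 ≈ 11.333333
Sxy = sum((xi-xbar)(yi-ybar)) = 118/3 ≈ 39.333333
Sxx = sum((xi-xbar)^2) = 802/3 ≈ 267.333333
b = Sxy / Sxx = 59/401 ≈ 0.147132

0.1471


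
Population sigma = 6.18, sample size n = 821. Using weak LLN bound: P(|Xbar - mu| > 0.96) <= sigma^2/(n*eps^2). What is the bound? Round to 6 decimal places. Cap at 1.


bound = min(1, sigma^2/(n*eps^2))
sigma^2 = 6.18^2 = 38.1924
n*eps^2 = 821 * 0.96^2 = 821 * 0.9216 = 756.6336
sigma^2/(n*eps^2) = 38.1924 / 756.6336 ≈ 0.05047674

0.050477


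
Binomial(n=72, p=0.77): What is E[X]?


E[X] = n*p = 72 * 0.77 = 55.44

55.44


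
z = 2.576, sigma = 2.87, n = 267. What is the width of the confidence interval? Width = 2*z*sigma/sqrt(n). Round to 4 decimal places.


width = 2*z*sigma/sqrt(n)
2*z*sigma = 2 * 2.576 * 2.87 = 14.78624
sqrt(267) ≈ 16.340135
width = 14.78624 / 16.340135 ≈ 0.904903

0.9049


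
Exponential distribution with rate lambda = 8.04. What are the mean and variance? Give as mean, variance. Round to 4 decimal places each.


mean = 1/lam, var = 1/lam^2
mean = 1 / 8.04 = 25/201 ≈ 0.124378
lam^2 = 8.04^2 = 64.6416
var = 1 / 64.6416 ≈ 0.015470

0.1244, 0.0155


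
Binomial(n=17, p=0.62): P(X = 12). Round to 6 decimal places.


P = C(n,k) * p^k * (1-p)^(n-k)
C(17,12) = 6188
p^k = 0.62^12 ≈ 0.003226267
(1-p)^(n-k) = 0.38^5 ≈ 0.007923517
P = 6188 * 0.003226267 * 0.007923517 ≈ 0.158186

0.158186


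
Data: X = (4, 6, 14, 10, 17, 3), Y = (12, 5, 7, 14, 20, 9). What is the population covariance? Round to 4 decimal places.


Cov = (1/n)*sum((xi-xbar)(yi-ybar))
n = 6, xbar = 54/6 = 9, ybar = 67/6 ≈ 11.166667
sum((xi-xbar)(yi-ybar)) = 80
Cov = 80 / 6 = 40/3 ≈ 13.333333

13.3333


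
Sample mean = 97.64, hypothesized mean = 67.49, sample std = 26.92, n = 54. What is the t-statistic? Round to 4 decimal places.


t = (xbar - mu0) / (s/sqrt(n))
xbar - mu0 = 97.64 - 67.49 = 30.15
sqrt(54) ≈ 7.34846923
s/sqrt(n) = 26.92 / 7.34846923 ≈ 3.66334799
t = 30.15 / 3.66334799 ≈ 8.230176

8.2302


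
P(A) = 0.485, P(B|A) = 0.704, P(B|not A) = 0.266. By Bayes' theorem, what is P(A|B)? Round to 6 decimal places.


P(A|B) = P(B|A)*P(A) / P(B), P(B) = P(B|A)*P(A) + P(B|not A)*P(not A)
P(B|A)*P(A) = 0.704 * 0.485 = 0.34144
P(B|not A)*P(not A) = 0.266 * 0.515 = 0.13699
P(B) = 0.34144 + 0.13699 = 0.47843
P(A|B) = 0.34144 / 0.47843 ≈ 0.71366762

0.713668


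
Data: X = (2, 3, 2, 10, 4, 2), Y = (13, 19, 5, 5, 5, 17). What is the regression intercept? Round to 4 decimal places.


a = ybar - b*xbar, where b = sum((xi-xbar)(yi-ybar)) / sum((xi-xbar)^2)
n = 6, xbar = 23/6 ≈ 3.833333, ybar = 64/6 = 32/3 ≈ 10.666667
Sxy = sum((xi-xbar)(yi-ybar)) = -145/3 ≈ -48.333333
Sxx = sum((xi-xbar)^2) = 293/6 ≈ 48.833333
b = Sxy / Sxx = -290/293 ≈ -0.989761
a = 10.666667 - (-0.989761) * 3.833333 = 4237/293 ≈ 14.460751

14.4608


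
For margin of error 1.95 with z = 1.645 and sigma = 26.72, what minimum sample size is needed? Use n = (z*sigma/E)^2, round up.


z*sigma/E = 1.645 * 26.72 / 1.95 = 109886/4875 ≈ 22.540718
(z*sigma/E)^2 ≈ 508.083966
round up: n = 509

509


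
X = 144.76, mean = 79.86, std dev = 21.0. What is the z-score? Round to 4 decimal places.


z = (X - mu) / sigma
X - mu = 144.76 - 79.86 = 64.9
z = 64.9 / 21.0 = 649/210 ≈ 3.090476

3.0905


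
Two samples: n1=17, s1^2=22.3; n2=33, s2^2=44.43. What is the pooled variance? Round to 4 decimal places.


sp^2 = ((n1-1)*s1^2 + (n2-1)*s2^2)/(n1+n2-2)
(n1-1)*s1^2 = 16 * 22.3 = 356.8
(n2-1)*s2^2 = 32 * 44.43 = 1421.76
numerator = 356.8 + 1421.76 = 1778.56
n1+n2-2 = 48
sp^2 = 1778.56 / 48 = 2779/75 ≈ 37.053333

37.0533


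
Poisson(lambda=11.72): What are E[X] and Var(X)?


E[X] = Var(X) = lambda = 11.72

11.72, 11.72


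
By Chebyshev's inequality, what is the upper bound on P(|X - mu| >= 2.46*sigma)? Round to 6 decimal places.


P <= 1/k^2
k^2 = 2.46^2 = 6.0516
1/k^2 = 1 / 6.0516 ≈ 0.16524555

0.165246


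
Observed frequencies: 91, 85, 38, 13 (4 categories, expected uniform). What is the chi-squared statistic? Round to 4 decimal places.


chi2 = sum((O-E)^2/E), E = total/4
total = 227, E = 227/4 = 56.75
(91 - 56.75)^2 / 56.75 = 1173.0625 / 56.75 = 18769/908 ≈ 20.670705
(85 - 56.75)^2 / 56.75 = 798.0625 / 56.75 = 12769/908 ≈ 14.062775
(38 - 56.75)^2 / 56.75 = 351.5625 / 56.75 = 5625/908 ≈ 6.194934
(13 - 56.75)^2 / 56.75 = 1914.0625 / 56.75 = 30625/908 ≈ 33.727974
chi2 = 16947/227 ≈ 74.656388

74.6564


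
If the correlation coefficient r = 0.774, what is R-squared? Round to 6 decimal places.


R^2 = r^2 = (0.774)^2 = 0.599076

0.599076


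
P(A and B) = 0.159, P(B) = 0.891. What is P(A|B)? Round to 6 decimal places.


P(A|B) = P(A and B) / P(B) = 0.159 / 0.891 = 53/297 ≈ 0.17845118

0.178451


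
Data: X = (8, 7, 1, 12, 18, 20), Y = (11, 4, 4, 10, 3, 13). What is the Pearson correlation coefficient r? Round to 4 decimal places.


r = sum((xi-xbar)(yi-ybar)) / sqrt(sum((xi-xbar)^2) * sum((yi-ybar)^2))
n = 6, xbar = 66/6 = 11, ybar = 45/6 = 7.5
Sxy = sum((xi-xbar)(yi-ybar)) = 59
Sxx = sum((xi-xbar)^2) = 256
Syy = sum((yi-ybar)^2) = 93.5
sqrt(Sxx*Syy) ≈ 154.712637
r = Sxy / sqrt(Sxx*Syy) = 59 / 154.712637 ≈ 0.381352

0.3814


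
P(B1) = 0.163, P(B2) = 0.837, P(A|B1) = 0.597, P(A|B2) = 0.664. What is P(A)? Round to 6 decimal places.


P(A) = P(A|B1)*P(B1) + P(A|B2)*P(B2)
P(A|B1)*P(B1) = 0.597 * 0.163 = 0.097311
P(A|B2)*P(B2) = 0.664 * 0.837 = 0.555768
P(A) = 0.097311 + 0.555768 = 0.653079

0.653079


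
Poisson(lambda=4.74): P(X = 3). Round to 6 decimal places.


P = e^(-lam) * lam^k / k!
e^(-4.74) ≈ 0.008738646
lam^k = 4.74^3 = 106.496424
k! = 3! = 6
P = 0.008738646 * 106.496424 / 6 ≈ 0.155106

0.155106


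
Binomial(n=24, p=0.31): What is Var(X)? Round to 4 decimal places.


Var = n*p*(1-p) = 24 * 0.31 * 0.69 = 5.1336

5.1336


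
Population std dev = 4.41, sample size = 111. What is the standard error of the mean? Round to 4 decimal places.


SE = sigma / sqrt(n)
sqrt(111) ≈ 10.535654
SE = 4.41 / 10.535654 ≈ 0.418579

0.4186


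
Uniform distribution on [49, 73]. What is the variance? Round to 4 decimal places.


Var = (b-a)^2 / 12
(b-a)^2 = (73 - 49)^2 = 576
Var = 576/12 = 48

48.0000


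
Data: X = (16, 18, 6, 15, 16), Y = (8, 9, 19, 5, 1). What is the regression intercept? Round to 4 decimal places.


a = ybar - b*xbar, where b = sum((xi-xbar)(yi-ybar)) / sum((xi-xbar)^2)
n = 5, xbar = 71/5 = 14.2, ybar = 42/5 = 8.4
Sxy = sum((xi-xbar)(yi-ybar)) = -101.4
Sxx = sum((xi-xbar)^2) = 88.8
b = Sxy / Sxx = -169/148 ≈ -1.141892
a = 8.4 - (-1.141892) * 14.2 = 3643/148 ≈ 24.614865

24.6149


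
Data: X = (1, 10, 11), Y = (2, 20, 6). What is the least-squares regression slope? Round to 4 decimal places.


b = sum((xi-xbar)(yi-ybar)) / sum((xi-xbar)^2)
n = 3, xbar = 22/3 ≈ 7.333333, ybar = 28/3 ≈ 9.333333
Sxy = sum((xi-xbar)(yi-ybar)) = 188/3 ≈ 62.666667
Sxx = sum((xi-xbar)^2) = 182/3 ≈ 60.666667
b = Sxy / Sxx = 94/91 ≈ 1.032967

1.0330


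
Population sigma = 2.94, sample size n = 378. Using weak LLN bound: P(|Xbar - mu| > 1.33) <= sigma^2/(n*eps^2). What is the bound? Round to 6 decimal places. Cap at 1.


bound = min(1, sigma^2/(n*eps^2))
sigma^2 = 2.94^2 = 8.6436
n*eps^2 = 378 * 1.33^2 = 378 * 1.7689 = 668.6442
sigma^2/(n*eps^2) = 8.6436 / 668.6442 = 14/1083 ≈ 0.01292705

0.012927


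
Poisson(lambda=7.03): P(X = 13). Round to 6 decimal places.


P = e^(-lam) * lam^k / k!
e^(-7.03) ≈ 0.0008849318
lam^k = 7.03^13 ≈ 102428125578.736487
k! = 13! = 6227020800
P = 0.0008849318 * 102428125578.736487 / 6227020800 ≈ 0.014556

0.014556


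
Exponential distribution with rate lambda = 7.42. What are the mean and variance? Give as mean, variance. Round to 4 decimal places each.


mean = 1/lam, var = 1/lam^2
mean = 1 / 7.42 = 50/371 ≈ 0.134771
lam^2 = 7.42^2 = 55.0564
var = 1 / 55.0564 ≈ 0.018163

0.1348, 0.0182


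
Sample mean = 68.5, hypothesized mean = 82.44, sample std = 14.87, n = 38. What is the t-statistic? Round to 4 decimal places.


t = (xbar - mu0) / (s/sqrt(n))
xbar - mu0 = 68.5 - 82.44 = -13.94
sqrt(38) ≈ 6.16441400
s/sqrt(n) = 14.87 / 6.16441400 ≈ 2.41223253
t = -13.94 / 2.41223253 ≈ -5.778879

-5.7789


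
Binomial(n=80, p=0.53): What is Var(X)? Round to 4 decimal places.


Var = n*p*(1-p) = 80 * 0.53 * 0.47 = 19.928

19.9280


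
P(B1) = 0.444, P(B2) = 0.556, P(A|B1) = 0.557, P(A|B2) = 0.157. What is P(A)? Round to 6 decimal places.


P(A) = P(A|B1)*P(B1) + P(A|B2)*P(B2)
P(A|B1)*P(B1) = 0.557 * 0.444 = 0.247308
P(A|B2)*P(B2) = 0.157 * 0.556 = 0.087292
P(A) = 0.247308 + 0.087292 = 0.3346

0.334600


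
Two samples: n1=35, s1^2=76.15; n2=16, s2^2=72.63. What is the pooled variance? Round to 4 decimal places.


sp^2 = ((n1-1)*s1^2 + (n2-1)*s2^2)/(n1+n2-2)
(n1-1)*s1^2 = 34 * 76.15 = 2589.1
(n2-1)*s2^2 = 15 * 72.63 = 1089.45
numerator = 2589.1 + 1089.45 = 3678.55
n1+n2-2 = 49
sp^2 = 3678.55 / 49 = 73571/980 ≈ 75.072449

75.0724


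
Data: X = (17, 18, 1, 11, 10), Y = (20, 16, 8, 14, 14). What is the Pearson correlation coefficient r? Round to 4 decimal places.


r = sum((xi-xbar)(yi-ybar)) / sqrt(sum((xi-xbar)^2) * sum((yi-ybar)^2))
n = 5, xbar = 57/5 = 11.4, ybar = 72/5 = 14.4
Sxy = sum((xi-xbar)(yi-ybar)) = 109.2
Sxx = sum((xi-xbar)^2) = 185.2
Syy = sum((yi-ybar)^2) = 75.2
sqrt(Sxx*Syy) ≈ 118.012881
r = Sxy / sqrt(Sxx*Syy) = 109.2 / 118.012881 ≈ 0.925323

0.9253


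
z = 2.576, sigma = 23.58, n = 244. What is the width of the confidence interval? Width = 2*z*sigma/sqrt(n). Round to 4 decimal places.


width = 2*z*sigma/sqrt(n)
2*z*sigma = 2 * 2.576 * 23.58 = 121.48416
sqrt(244) ≈ 15.620499
width = 121.48416 / 15.620499 ≈ 7.777226

7.7772


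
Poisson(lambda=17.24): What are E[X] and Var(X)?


E[X] = Var(X) = lambda = 17.24

17.24, 17.24


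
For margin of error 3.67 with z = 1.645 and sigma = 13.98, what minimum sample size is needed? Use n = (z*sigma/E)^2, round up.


z*sigma/E = 1.645 * 13.98 / 3.67 ≈ 6.266240
(z*sigma/E)^2 ≈ 39.265761
round up: n = 40

40


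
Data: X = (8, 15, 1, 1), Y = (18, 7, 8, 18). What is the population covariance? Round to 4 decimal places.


Cov = (1/n)*sum((xi-xbar)(yi-ybar))
n = 4, xbar = 25/4 = 6.25, ybar = 51/4 = 12.75
sum((xi-xbar)(yi-ybar)) = -43.75
Cov = -43.75 / 4 = -10.9375

-10.9375


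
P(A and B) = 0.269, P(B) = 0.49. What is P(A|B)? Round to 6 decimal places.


P(A|B) = P(A and B) / P(B) = 0.269 / 0.49 = 269/490 ≈ 0.54897959

0.548980


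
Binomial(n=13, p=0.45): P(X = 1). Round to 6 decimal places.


P = C(n,k) * p^k * (1-p)^(n-k)
C(13,1) = 13
p^k = 0.45^1 = 0.45
(1-p)^(n-k) = 0.55^12 ≈ 0.0007662179
P = 13 * 0.45 * 0.0007662179 ≈ 0.004482

0.004482


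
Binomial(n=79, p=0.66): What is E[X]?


E[X] = n*p = 79 * 0.66 = 52.14

52.14


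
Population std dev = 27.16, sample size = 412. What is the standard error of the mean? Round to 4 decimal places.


SE = sigma / sqrt(n)
sqrt(412) ≈ 20.297783
SE = 27.16 / 20.297783 ≈ 1.338077

1.3381


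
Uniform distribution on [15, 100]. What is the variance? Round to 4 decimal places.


Var = (b-a)^2 / 12
(b-a)^2 = (100 - 15)^2 = 7225
Var = 7225/12 ≈ 602.083333

602.0833


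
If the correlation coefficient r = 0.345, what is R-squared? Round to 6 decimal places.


R^2 = r^2 = (0.345)^2 = 0.119025

0.119025


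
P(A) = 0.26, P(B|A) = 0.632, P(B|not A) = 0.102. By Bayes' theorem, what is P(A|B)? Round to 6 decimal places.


P(A|B) = P(B|A)*P(A) / P(B), P(B) = P(B|A)*P(A) + P(B|not A)*P(not A)
P(B|A)*P(A) = 0.632 * 0.26 = 0.16432
P(B|not A)*P(not A) = 0.102 * 0.74 = 0.07548
P(B) = 0.16432 + 0.07548 = 0.2398
P(A|B) = 0.16432 / 0.2398 = 4108/5995 ≈ 0.68523770

0.685238


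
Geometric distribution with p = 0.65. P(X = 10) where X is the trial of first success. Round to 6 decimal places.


P = (1-p)^(k-1) * p
(1-p)^(k-1) = 0.35^9 ≈ 0.00007881564
P = 0.00007881564 * 0.65 ≈ 0.00005123017

0.000051


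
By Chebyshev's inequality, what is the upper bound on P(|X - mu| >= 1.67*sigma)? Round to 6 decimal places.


P <= 1/k^2
k^2 = 1.67^2 = 2.7889
1/k^2 = 1 / 2.7889 ≈ 0.35856431

0.358564


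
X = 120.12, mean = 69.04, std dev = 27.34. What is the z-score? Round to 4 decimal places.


z = (X - mu) / sigma
X - mu = 120.12 - 69.04 = 51.08
z = 51.08 / 27.34 = 2554/1367 ≈ 1.868325

1.8683


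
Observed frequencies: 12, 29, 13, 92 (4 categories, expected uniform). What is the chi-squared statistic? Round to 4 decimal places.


chi2 = sum((O-E)^2/E), E = total/4
total = 146, E = 146/4 = 36.5
(12 - 36.5)^2 / 36.5 = 600.25 / 36.5 = 2401/146 ≈ 16.445205
(29 - 36.5)^2 / 36.5 = 56.25 / 36.5 = 225/146 ≈ 1.541096
(13 - 36.5)^2 / 36.5 = 552.25 / 36.5 = 2209/146 ≈ 15.130137
(92 - 36.5)^2 / 36.5 = 3080.25 / 36.5 = 12321/146 ≈ 84.390411
chi2 = 8578/73 ≈ 117.506849

117.5068


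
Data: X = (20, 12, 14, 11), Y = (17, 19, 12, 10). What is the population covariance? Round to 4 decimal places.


Cov = (1/n)*sum((xi-xbar)(yi-ybar))
n = 4, xbar = 57/4 = 14.25, ybar = 58/4 = 14.5
sum((xi-xbar)(yi-ybar)) = 19.5
Cov = 19.5 / 4 = 4.875

4.8750


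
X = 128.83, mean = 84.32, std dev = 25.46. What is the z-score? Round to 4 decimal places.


z = (X - mu) / sigma
X - mu = 128.83 - 84.32 = 44.51
z = 44.51 / 25.46 = 4451/2546 ≈ 1.748233

1.7482


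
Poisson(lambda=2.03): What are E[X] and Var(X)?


E[X] = Var(X) = lambda = 2.03

2.03, 2.03


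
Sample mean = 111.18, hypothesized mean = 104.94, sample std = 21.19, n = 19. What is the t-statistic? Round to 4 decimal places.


t = (xbar - mu0) / (s/sqrt(n))
xbar - mu0 = 111.18 - 104.94 = 6.24
sqrt(19) ≈ 4.35889894
s/sqrt(n) = 21.19 / 4.35889894 ≈ 4.86131940
t = 6.24 / 4.86131940 ≈ 1.283602

1.2836
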